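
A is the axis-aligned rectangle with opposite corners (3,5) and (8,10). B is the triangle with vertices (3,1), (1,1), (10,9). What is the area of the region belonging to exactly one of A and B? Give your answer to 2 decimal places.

|A| = 25, |B| = 8, |A∩B| = 1.4921.
|A △ B| = |A| + |B| − 2·|A∩B| = 25 + 8 − 2.9841 = 30.02.

30.02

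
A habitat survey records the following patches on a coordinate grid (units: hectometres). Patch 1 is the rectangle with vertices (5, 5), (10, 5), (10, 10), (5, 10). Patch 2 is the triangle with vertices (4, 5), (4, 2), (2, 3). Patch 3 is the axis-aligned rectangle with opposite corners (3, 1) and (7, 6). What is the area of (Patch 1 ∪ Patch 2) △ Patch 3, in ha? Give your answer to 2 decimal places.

|Patch 1 ∪ Patch 2| = 28.
|(Patch 1 ∪ Patch 2) ∩ Patch 3| = 4.25.
|(Patch 1 ∪ Patch 2) △ Patch 3| = 28 + 20 − 8.5 = 39.50.

39.50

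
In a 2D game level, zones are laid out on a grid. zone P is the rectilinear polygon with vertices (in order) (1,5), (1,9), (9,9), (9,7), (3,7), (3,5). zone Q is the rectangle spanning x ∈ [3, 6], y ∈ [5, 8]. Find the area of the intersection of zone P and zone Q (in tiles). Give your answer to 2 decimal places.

3.00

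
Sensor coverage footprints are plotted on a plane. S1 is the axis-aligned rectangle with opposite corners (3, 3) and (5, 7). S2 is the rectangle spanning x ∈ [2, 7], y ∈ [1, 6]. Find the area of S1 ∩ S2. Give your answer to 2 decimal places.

|S1∩S2|: x∈[3,5], y∈[3,6] → 2·3 = 6.

6.00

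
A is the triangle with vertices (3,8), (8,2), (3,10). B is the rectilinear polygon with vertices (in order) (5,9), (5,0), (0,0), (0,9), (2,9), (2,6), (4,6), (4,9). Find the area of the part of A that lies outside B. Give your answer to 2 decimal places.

3.60

|A| = 5, |A∩B| = 1.4.
|A ∖ B| = |A| − |A∩B| = 5 − 1.4 = 3.60.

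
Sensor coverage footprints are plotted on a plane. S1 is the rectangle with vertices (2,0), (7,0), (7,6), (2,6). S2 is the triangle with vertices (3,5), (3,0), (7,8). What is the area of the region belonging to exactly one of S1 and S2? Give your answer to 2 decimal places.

|S1| = 30, |S2| = 10, |S1∩S2| = 8.3333.
|S1 △ S2| = |S1| + |S2| − 2·|S1∩S2| = 30 + 10 − 16.6667 = 23.33.

23.33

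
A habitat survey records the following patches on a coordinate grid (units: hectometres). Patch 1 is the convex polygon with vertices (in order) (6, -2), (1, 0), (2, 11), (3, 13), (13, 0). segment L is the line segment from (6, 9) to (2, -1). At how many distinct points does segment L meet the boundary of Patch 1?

1

The segment meets the boundary at (2.207,-0.483).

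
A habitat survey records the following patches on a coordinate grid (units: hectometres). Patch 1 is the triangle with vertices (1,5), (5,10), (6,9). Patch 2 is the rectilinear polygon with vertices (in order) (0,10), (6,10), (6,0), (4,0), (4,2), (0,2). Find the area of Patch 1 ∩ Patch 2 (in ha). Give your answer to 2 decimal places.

4.50

The intersection is the polygon with vertices (5,10), (6,9), (1,5).
By the shoelace formula its area is 4.50.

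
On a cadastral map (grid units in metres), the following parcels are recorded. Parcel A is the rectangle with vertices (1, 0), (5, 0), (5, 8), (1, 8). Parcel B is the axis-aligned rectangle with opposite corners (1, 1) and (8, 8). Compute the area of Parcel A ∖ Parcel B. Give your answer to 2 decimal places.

4.00

|Parcel A∩Parcel B|: x∈[1,5], y∈[1,8] → 4·7 = 28.
|Parcel A| = 32.
|Parcel A ∖ Parcel B| = |Parcel A| − |Parcel A∩Parcel B| = 32 − 28 = 4.00.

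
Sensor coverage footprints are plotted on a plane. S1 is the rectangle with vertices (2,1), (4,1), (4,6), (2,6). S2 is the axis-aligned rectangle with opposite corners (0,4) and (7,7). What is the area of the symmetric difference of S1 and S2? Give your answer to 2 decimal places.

23.00

|S1∩S2|: x∈[2,4], y∈[4,6] → 2·2 = 4.
|S1 △ S2| = |S1| + |S2| − 2·|S1∩S2| = 10 + 21 − 8 = 23.00.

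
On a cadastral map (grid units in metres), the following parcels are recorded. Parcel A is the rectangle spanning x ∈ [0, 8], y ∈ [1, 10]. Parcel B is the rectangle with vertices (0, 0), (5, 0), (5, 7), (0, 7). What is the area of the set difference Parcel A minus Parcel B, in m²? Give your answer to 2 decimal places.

|Parcel A∩Parcel B|: x∈[0,5], y∈[1,7] → 5·6 = 30.
|Parcel A| = 72.
|Parcel A ∖ Parcel B| = |Parcel A| − |Parcel A∩Parcel B| = 72 − 30 = 42.00.

42.00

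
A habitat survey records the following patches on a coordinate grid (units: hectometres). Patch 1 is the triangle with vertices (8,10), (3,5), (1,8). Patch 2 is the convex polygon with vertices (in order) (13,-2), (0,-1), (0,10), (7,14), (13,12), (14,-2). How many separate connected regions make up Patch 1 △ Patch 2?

1

Patch 1 △ Patch 2 is a single connected region.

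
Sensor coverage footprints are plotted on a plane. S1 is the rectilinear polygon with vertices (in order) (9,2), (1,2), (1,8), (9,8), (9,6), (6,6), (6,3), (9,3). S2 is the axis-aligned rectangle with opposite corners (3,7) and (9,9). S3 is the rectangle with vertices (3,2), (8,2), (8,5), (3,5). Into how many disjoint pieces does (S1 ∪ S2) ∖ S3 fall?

2

(S1 ∪ S2) ∖ S3 splits into 2 disjoint pieces (area 33, area 1).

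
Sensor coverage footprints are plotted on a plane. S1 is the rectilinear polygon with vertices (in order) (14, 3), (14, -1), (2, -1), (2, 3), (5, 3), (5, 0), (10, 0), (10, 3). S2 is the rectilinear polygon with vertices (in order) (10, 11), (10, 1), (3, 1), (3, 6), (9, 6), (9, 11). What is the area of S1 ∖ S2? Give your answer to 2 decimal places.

|S1| = 33, |S1∩S2| = 4.
|S1 ∖ S2| = |S1| − |S1∩S2| = 33 − 4 = 29.00.

29.00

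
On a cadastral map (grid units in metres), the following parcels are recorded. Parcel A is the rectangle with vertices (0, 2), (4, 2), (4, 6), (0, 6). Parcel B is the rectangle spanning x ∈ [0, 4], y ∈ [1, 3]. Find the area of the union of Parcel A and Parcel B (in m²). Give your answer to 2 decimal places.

20.00

By inclusion–exclusion:
Individual areas: |Parcel A| = 16, |Parcel B| = 8.
|Parcel A∩Parcel B|: x∈[0,4], y∈[2,3] → 4·1 = 4.
|Parcel A ∪ Parcel B| = 24 − 4 = 20.00.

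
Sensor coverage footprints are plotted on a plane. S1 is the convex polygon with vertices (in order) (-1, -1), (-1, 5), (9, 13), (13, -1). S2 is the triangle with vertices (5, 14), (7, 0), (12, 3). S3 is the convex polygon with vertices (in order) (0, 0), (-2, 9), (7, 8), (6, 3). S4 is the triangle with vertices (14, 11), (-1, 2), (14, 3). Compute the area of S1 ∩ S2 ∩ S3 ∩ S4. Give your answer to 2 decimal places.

0.54

The intersection is the polygon with vertices (6.333,4.667), (6.105,6.263), (6.727,6.636).
By the shoelace formula its area is 0.54.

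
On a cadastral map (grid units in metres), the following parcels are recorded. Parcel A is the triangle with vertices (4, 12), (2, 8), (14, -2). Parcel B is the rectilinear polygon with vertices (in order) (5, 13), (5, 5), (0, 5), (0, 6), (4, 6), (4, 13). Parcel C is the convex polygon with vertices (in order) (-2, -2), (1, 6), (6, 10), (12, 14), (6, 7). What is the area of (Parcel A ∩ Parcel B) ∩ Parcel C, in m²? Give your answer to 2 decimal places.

2.85

The region (Parcel A ∩ Parcel B) ∩ Parcel C is the polygon with vertices (4,8.4), (5,9.2), (5,5.875), (4.809,5.66), (4,6.333).
By the shoelace formula its area is 2.85.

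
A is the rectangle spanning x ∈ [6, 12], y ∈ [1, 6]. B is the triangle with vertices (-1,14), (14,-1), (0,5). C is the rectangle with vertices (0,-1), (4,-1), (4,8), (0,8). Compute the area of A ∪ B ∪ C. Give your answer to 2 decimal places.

By inclusion–exclusion:
Individual areas: |A| = 30, |B| = 60, |C| = 36.
|A∩B| = 15.119.
|A∩C| = 0 (no overlap).
|B∩C| = 15.4286.
|A∩B∩C| = 0.
|A ∪ B ∪ C| = 126 − 30.5476 + 0 = 95.45.

95.45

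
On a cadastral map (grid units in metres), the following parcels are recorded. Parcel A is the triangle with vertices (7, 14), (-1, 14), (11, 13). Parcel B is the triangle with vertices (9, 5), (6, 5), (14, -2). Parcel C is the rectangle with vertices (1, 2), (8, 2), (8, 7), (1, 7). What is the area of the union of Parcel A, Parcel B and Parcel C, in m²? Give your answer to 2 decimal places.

47.75

By inclusion–exclusion:
Individual areas: |Parcel A| = 4, |Parcel B| = 10.5, |Parcel C| = 35.
|Parcel A∩Parcel B| = 0.
|Parcel A∩Parcel C| = 0.
|Parcel B∩Parcel C| = 1.75.
|Parcel A∩Parcel B∩Parcel C| = 0.
|Parcel A ∪ Parcel B ∪ Parcel C| = 49.5 − 1.75 + 0 = 47.75.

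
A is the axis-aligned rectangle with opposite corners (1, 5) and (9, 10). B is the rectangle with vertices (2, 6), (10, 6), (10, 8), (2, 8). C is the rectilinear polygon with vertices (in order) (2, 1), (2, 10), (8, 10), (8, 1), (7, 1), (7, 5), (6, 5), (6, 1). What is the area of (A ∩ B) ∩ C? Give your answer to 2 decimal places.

The region (A ∩ B) ∩ C is the polygon with vertices (2,6), (2,8), (8,8), (8,6).
By the shoelace formula its area is 12.00.

12.00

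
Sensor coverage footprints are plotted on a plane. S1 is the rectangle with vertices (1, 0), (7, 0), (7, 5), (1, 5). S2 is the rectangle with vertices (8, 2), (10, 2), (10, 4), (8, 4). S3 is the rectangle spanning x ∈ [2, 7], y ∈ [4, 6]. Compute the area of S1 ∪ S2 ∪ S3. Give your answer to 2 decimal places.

By inclusion–exclusion:
Individual areas: |S1| = 30, |S2| = 4, |S3| = 10.
|S1∩S2| = 0 (no overlap).
|S1∩S3|: x∈[2,7], y∈[4,5] → 5·1 = 5.
|S2∩S3| = 0 (no overlap).
|S1∩S2∩S3| = 0.
|S1 ∪ S2 ∪ S3| = 44 − 5 + 0 = 39.00.

39.00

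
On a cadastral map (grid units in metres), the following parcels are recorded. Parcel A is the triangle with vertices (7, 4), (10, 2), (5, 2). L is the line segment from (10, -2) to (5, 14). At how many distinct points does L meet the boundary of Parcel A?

2

The segment meets the boundary at (8.421,3.053), (8.75,2).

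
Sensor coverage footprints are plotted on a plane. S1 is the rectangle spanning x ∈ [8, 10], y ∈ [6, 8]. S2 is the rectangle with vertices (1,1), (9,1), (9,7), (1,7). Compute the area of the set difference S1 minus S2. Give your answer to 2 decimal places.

|S1∩S2|: x∈[8,9], y∈[6,7] → 1·1 = 1.
|S1| = 4.
|S1 ∖ S2| = |S1| − |S1∩S2| = 4 − 1 = 3.00.

3.00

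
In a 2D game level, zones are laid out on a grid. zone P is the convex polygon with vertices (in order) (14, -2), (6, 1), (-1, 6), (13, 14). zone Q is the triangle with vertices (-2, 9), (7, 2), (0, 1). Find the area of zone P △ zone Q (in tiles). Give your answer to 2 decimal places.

|zone P| = 125.5, |zone Q| = 29, |zone P∩zone Q| = 12.2017.
|zone P △ zone Q| = |zone P| + |zone Q| − 2·|zone P∩zone Q| = 125.5 + 29 − 24.4034 = 130.10.

130.10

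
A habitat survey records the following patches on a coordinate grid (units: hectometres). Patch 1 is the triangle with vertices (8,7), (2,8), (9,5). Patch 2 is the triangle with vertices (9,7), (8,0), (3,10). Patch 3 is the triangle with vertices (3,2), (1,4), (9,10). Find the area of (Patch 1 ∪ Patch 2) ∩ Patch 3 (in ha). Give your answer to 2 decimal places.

3.44

The region (Patch 1 ∪ Patch 2) ∩ Patch 3 is the polygon with vertices (7.364,7.818), (5.4,5.2), (4.636,6.727), (6.6,8.2).
By the shoelace formula its area is 3.44.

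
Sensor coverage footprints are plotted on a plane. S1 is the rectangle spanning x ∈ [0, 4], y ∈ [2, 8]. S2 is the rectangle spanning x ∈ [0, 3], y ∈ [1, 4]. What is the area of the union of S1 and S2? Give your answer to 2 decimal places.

27.00

By inclusion–exclusion:
Individual areas: |S1| = 24, |S2| = 9.
|S1∩S2|: x∈[0,3], y∈[2,4] → 3·2 = 6.
|S1 ∪ S2| = 33 − 6 = 27.00.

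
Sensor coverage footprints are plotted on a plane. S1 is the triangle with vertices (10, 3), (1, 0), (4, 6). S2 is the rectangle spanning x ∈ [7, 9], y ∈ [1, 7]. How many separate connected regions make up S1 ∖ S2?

2

S1 ∖ S2 splits into 2 disjoint pieces (area 0.4167, area 18.75).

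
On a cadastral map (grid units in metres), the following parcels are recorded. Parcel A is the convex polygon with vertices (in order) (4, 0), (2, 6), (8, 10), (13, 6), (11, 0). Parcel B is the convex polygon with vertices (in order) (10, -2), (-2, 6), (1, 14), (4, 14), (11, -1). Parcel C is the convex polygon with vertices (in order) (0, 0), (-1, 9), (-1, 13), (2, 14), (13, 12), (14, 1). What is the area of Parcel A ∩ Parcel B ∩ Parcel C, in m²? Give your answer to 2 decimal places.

39.05

The intersection is the polygon with vertices (6.373,8.915), (10.194,0.728), (6.323,0.452), (3.143,2.571), (2,6).
By the shoelace formula its area is 39.05.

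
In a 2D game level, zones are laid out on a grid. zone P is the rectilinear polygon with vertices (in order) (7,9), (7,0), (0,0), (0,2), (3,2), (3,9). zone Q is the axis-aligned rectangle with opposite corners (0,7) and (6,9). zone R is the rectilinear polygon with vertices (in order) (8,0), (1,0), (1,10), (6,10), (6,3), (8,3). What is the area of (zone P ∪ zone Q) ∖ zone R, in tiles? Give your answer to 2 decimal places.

|zone P ∪ zone Q| = 48.
|(zone P ∪ zone Q) ∩ zone R| = 38.
|(zone P ∪ zone Q) ∖ zone R| = 48 − 38 = 10.00.

10.00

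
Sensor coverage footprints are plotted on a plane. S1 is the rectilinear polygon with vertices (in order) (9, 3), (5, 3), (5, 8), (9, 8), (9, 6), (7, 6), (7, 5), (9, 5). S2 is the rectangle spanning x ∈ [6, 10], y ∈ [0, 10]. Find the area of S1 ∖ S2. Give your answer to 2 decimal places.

|S1| = 18, |S1∩S2| = 13.
|S1 ∖ S2| = |S1| − |S1∩S2| = 18 − 13 = 5.00.

5.00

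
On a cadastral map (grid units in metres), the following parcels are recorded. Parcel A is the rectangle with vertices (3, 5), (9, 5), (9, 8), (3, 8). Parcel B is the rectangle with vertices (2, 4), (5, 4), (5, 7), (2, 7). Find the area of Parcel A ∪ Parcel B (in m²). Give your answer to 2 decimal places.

By inclusion–exclusion:
Individual areas: |Parcel A| = 18, |Parcel B| = 9.
|Parcel A∩Parcel B|: x∈[3,5], y∈[5,7] → 2·2 = 4.
|Parcel A ∪ Parcel B| = 27 − 4 = 23.00.

23.00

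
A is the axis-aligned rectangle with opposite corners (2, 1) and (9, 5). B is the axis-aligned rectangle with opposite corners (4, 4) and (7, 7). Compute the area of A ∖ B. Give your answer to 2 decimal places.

|A∩B|: x∈[4,7], y∈[4,5] → 3·1 = 3.
|A| = 28.
|A ∖ B| = |A| − |A∩B| = 28 − 3 = 25.00.

25.00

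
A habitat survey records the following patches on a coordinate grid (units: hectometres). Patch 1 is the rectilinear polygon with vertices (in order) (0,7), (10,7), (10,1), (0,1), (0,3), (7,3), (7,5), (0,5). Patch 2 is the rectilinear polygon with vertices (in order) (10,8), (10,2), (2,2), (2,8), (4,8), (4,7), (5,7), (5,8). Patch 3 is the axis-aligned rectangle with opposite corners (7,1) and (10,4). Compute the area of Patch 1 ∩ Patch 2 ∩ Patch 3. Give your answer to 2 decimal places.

6.00

The intersection is the polygon with vertices (10,2), (7,2), (7,3), (7,4), (10,4).
By the shoelace formula its area is 6.00.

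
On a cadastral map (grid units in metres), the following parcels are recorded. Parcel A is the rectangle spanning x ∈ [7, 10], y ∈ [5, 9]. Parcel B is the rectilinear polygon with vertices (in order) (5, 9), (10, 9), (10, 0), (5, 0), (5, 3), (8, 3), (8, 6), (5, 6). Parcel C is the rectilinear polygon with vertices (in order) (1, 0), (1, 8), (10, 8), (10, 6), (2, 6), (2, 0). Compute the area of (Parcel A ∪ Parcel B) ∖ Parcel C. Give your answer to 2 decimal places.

|Parcel A ∪ Parcel B| = 37.
|(Parcel A ∪ Parcel B) ∩ Parcel C| = 10.
|(Parcel A ∪ Parcel B) ∖ Parcel C| = 37 − 10 = 27.00.

27.00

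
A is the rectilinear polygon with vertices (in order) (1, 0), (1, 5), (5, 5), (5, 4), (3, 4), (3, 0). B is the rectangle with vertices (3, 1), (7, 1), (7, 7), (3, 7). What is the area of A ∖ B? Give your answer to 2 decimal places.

10.00

|A| = 12, |A∩B| = 2.
|A ∖ B| = |A| − |A∩B| = 12 − 2 = 10.00.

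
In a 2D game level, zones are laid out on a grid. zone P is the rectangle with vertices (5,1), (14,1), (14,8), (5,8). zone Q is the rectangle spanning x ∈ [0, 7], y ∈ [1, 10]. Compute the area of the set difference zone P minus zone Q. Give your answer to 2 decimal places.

|zone P∩zone Q|: x∈[5,7], y∈[1,8] → 2·7 = 14.
|zone P| = 63.
|zone P ∖ zone Q| = |zone P| − |zone P∩zone Q| = 63 − 14 = 49.00.

49.00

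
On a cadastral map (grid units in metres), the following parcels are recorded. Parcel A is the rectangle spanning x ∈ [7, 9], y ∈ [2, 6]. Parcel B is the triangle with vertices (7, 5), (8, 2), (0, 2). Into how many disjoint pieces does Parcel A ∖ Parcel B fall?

Parcel A ∖ Parcel B is a single connected region.

1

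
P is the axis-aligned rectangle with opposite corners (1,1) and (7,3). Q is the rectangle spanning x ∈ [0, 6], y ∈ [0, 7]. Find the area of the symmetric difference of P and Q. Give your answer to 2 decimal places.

|P∩Q|: x∈[1,6], y∈[1,3] → 5·2 = 10.
|P △ Q| = |P| + |Q| − 2·|P∩Q| = 12 + 42 − 20 = 34.00.

34.00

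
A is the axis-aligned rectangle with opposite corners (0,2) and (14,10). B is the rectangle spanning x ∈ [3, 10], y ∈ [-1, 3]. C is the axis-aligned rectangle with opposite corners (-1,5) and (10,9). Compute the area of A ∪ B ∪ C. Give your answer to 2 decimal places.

137.00

By inclusion–exclusion:
Individual areas: |A| = 112, |B| = 28, |C| = 44.
|A∩B|: x∈[3,10], y∈[2,3] → 7·1 = 7.
|A∩C|: x∈[0,10], y∈[5,9] → 10·4 = 40.
|B∩C| = 0 (no overlap).
|A∩B∩C| = 0.
|A ∪ B ∪ C| = 184 − 47 + 0 = 137.00.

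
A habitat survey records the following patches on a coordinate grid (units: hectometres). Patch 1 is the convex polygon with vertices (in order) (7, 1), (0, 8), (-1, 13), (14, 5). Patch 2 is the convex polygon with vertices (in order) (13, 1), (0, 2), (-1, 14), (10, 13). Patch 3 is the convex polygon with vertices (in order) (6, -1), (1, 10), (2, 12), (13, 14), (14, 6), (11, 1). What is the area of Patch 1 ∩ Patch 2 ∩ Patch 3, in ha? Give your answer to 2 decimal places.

58.07

The intersection is the polygon with vertices (11.692,6.231), (12.25,4), (7.712,1.407), (6.5,1.5), (3.5,4.5), (1,10), (1.763,11.526).
By the shoelace formula its area is 58.07.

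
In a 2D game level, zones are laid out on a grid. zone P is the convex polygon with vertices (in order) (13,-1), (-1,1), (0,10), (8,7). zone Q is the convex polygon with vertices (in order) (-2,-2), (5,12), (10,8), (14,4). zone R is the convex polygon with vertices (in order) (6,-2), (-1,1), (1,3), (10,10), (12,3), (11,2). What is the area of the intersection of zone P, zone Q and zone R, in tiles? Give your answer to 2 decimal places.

The intersection is the polygon with vertices (0,2), (1,3), (6.747,7.47), (8,7), (10.658,2.747), (4.069,0.276), (-0.533,0.933).
By the shoelace formula its area is 42.65.

42.65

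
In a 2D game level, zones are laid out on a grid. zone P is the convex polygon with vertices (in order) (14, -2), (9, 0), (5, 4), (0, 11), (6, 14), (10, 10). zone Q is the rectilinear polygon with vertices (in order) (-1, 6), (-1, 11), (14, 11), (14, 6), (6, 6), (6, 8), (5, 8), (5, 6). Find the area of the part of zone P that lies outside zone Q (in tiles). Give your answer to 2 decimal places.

|zone P| = 98.5, |zone P∩zone Q| = 41.2381.
|zone P ∖ zone Q| = |zone P| − |zone P∩zone Q| = 98.5 − 41.2381 = 57.26.

57.26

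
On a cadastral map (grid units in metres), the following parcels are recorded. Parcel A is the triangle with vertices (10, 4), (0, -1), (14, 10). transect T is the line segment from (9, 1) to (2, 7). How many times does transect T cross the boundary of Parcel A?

2

The segment meets the boundary at (7.158,2.579), (5.913,3.646).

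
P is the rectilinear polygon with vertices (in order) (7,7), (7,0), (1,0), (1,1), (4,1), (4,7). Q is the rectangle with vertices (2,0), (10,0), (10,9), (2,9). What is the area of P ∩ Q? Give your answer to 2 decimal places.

The intersection is the polygon with vertices (7,0), (2,0), (2,1), (4,1), (4,7), (7,7).
By the shoelace formula its area is 23.00.

23.00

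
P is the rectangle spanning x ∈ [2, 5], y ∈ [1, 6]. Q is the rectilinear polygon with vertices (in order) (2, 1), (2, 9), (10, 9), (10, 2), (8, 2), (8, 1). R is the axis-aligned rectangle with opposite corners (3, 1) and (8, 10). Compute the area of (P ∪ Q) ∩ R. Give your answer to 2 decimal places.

The region (P ∪ Q) ∩ R is the polygon with vertices (8,9), (8,2), (8,1), (5,1), (3,1), (3,9).
By the shoelace formula its area is 40.00.

40.00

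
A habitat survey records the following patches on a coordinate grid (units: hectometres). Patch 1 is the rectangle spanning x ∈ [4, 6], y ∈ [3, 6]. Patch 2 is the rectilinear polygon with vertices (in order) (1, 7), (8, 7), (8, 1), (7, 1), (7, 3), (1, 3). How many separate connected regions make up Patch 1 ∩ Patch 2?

Patch 1 ∩ Patch 2 is a single connected region.

1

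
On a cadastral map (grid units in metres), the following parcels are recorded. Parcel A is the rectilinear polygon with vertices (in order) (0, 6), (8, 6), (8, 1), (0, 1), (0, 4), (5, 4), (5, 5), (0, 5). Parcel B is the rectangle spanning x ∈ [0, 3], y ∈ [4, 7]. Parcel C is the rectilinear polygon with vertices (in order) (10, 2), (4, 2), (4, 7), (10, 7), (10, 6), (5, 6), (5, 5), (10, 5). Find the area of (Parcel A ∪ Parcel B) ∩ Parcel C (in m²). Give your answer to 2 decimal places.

|Parcel A ∪ Parcel B| = 41.
|(Parcel A ∪ Parcel B) ∩ Parcel C| = 12.00.

12.00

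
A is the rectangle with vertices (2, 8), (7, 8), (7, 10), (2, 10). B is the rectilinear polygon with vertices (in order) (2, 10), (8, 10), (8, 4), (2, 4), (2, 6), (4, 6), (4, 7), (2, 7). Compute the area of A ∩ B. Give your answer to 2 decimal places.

The intersection is the polygon with vertices (7,8), (2,8), (2,10), (7,10).
By the shoelace formula its area is 10.00.

10.00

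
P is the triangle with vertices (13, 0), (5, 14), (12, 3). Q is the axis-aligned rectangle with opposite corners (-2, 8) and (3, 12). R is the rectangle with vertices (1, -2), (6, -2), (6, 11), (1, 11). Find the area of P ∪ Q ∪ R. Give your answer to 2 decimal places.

84.00

By inclusion–exclusion:
Individual areas: |P| = 5, |Q| = 20, |R| = 65.
|P∩Q| = 0.
|P∩R| = 0.
|Q∩R|: x∈[1,3], y∈[8,11] → 2·3 = 6.
|P∩Q∩R| = 0.
|P ∪ Q ∪ R| = 90 − 6 + 0 = 84.00.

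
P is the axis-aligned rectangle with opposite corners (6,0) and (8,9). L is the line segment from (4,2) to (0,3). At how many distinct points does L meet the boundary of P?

The segment lies entirely outside P and never meets its boundary.

0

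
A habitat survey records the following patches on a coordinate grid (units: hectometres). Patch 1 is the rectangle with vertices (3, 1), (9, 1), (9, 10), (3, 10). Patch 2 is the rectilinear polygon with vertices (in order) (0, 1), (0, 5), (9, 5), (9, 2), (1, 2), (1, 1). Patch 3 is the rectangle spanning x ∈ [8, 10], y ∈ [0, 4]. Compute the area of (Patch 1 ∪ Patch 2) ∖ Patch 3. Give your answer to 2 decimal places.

|Patch 1 ∪ Patch 2| = 64.
|(Patch 1 ∪ Patch 2) ∩ Patch 3| = 3.
|(Patch 1 ∪ Patch 2) ∖ Patch 3| = 64 − 3 = 61.00.

61.00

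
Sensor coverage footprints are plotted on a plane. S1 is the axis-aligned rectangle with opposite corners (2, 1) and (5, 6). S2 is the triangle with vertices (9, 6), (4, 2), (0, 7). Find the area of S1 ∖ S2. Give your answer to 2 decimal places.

5.90

|S1| = 15, |S1∩S2| = 9.1.
|S1 ∖ S2| = |S1| − |S1∩S2| = 15 − 9.1 = 5.90.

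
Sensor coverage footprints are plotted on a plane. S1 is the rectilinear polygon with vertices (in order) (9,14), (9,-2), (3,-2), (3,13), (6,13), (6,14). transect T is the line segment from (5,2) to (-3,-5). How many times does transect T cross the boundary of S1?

The segment meets the boundary at (3,0.25).

1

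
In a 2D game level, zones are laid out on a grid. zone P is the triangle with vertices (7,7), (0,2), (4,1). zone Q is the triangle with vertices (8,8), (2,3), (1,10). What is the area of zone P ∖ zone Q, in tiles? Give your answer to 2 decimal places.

|zone P| = 13.5, |zone P∩zone Q| = 0.7833.
|zone P ∖ zone Q| = |zone P| − |zone P∩zone Q| = 13.5 − 0.7833 = 12.72.

12.72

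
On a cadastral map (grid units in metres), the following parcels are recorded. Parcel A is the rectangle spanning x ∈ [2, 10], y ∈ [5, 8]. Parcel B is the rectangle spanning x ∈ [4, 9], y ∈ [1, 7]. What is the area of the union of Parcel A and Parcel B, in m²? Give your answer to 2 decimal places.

By inclusion–exclusion:
Individual areas: |Parcel A| = 24, |Parcel B| = 30.
|Parcel A∩Parcel B|: x∈[4,9], y∈[5,7] → 5·2 = 10.
|Parcel A ∪ Parcel B| = 54 − 10 = 44.00.

44.00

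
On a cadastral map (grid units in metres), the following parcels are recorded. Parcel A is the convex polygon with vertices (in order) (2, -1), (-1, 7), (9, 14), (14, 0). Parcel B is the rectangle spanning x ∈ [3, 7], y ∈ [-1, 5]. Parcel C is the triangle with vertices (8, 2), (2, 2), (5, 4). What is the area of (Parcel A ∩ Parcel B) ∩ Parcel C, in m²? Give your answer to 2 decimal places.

5.33

The region (Parcel A ∩ Parcel B) ∩ Parcel C is the polygon with vertices (3,2.667), (5,4), (7,2.667), (7,2), (3,2).
By the shoelace formula its area is 5.33.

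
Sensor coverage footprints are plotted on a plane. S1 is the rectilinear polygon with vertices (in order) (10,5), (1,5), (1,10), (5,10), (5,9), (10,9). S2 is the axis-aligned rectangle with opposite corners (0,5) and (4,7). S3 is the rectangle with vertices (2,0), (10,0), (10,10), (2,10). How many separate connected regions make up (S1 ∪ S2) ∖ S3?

(S1 ∪ S2) ∖ S3 is a single connected region.

1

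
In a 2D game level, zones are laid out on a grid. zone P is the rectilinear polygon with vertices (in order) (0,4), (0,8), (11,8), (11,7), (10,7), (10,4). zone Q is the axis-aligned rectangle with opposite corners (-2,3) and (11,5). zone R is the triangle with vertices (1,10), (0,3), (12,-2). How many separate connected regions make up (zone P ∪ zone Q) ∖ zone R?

(zone P ∪ zone Q) ∖ zone R splits into 2 disjoint pieces (area 5.7857, area 27.375).

2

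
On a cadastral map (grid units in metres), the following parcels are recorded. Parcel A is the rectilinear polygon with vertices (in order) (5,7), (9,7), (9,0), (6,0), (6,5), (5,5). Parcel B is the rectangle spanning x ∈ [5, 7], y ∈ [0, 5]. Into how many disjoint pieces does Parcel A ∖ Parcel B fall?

Parcel A ∖ Parcel B is a single connected region.

1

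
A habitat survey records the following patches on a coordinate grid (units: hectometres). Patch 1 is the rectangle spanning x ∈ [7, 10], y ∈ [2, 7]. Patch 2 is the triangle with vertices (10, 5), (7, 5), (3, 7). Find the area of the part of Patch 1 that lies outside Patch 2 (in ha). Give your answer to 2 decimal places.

13.71

|Patch 1| = 15, |Patch 1∩Patch 2| = 1.2857.
|Patch 1 ∖ Patch 2| = |Patch 1| − |Patch 1∩Patch 2| = 15 − 1.2857 = 13.71.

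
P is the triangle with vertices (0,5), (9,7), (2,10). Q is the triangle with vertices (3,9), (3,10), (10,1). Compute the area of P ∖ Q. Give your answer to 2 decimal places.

18.45

|P| = 20.5, |P∩Q| = 2.0494.
|P ∖ Q| = |P| − |P∩Q| = 20.5 − 2.0494 = 18.45.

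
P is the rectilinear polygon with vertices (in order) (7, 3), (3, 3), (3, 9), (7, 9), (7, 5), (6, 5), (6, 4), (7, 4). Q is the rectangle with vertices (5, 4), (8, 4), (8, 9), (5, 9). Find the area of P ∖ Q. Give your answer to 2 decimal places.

14.00

|P| = 23, |P∩Q| = 9.
|P ∖ Q| = |P| − |P∩Q| = 23 − 9 = 14.00.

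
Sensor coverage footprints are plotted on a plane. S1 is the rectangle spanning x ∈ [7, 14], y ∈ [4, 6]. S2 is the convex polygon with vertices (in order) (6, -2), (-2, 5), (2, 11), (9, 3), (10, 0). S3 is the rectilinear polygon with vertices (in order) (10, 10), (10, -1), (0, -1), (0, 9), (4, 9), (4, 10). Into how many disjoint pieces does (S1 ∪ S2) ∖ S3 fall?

(S1 ∪ S2) ∖ S3 splits into 4 disjoint pieces (area 8, area 1.5714, area 4.75, area 3.0833).

4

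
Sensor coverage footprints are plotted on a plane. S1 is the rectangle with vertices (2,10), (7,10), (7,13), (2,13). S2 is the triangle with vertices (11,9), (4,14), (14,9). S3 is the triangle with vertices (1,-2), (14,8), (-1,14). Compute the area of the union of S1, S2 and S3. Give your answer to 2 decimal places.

By inclusion–exclusion:
Individual areas: |S1| = 15, |S2| = 7.5, |S3| = 114.
|S1∩S2| = 0.6643.
|S1∩S3| = 9.
|S2∩S3| = 0.1136.
|S1∩S2∩S3| = 0.
|S1 ∪ S2 ∪ S3| = 136.5 − 9.7779 + 0 = 126.72.

126.72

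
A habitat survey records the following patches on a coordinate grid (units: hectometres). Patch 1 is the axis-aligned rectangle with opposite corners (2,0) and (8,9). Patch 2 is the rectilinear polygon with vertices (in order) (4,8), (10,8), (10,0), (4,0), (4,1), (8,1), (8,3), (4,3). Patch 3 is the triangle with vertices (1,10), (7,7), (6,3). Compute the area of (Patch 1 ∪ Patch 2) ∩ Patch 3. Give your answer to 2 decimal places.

12.80

The region (Patch 1 ∪ Patch 2) ∩ Patch 3 is the polygon with vertices (2,9), (3,9), (7,7), (6,3), (2,8.6).
By the shoelace formula its area is 12.80.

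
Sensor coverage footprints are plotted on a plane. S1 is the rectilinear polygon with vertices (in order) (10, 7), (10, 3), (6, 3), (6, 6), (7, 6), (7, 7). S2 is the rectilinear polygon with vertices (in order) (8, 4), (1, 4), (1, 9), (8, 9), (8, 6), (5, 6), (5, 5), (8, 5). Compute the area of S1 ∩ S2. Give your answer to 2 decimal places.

3.00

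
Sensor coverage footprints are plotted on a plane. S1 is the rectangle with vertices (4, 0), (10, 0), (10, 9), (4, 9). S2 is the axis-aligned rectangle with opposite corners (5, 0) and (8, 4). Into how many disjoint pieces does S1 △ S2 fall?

S1 △ S2 is a single connected region.

1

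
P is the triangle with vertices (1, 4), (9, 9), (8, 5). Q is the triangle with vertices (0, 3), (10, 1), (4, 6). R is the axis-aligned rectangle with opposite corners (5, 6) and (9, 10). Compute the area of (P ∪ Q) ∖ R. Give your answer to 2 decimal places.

23.39

|P ∪ Q| = 29.2694.
|(P ∪ Q) ∩ R| = 5.875.
|(P ∪ Q) ∖ R| = 29.2694 − 5.875 = 23.39.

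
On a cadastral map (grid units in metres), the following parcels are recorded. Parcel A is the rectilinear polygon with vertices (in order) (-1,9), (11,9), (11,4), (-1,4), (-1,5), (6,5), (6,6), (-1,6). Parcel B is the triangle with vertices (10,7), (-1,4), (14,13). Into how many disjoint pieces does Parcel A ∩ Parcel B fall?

Parcel A ∩ Parcel B splits into 2 disjoint pieces (area 14.9318, area 1).

2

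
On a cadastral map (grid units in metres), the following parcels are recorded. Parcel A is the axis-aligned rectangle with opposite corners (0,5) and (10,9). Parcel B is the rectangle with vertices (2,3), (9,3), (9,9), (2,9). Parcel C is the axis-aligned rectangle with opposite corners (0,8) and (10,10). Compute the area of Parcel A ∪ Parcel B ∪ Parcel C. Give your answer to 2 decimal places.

64.00

By inclusion–exclusion:
Individual areas: |Parcel A| = 40, |Parcel B| = 42, |Parcel C| = 20.
|Parcel A∩Parcel B|: x∈[2,9], y∈[5,9] → 7·4 = 28.
|Parcel A∩Parcel C|: x∈[0,10], y∈[8,9] → 10·1 = 10.
|Parcel B∩Parcel C|: x∈[2,9], y∈[8,9] → 7·1 = 7.
|Parcel A∩Parcel B∩Parcel C| = 7.
|Parcel A ∪ Parcel B ∪ Parcel C| = 102 − 45 + 7 = 64.00.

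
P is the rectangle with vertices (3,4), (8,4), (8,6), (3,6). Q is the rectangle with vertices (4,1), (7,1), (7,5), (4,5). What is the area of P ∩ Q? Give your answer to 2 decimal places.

3.00

|P∩Q|: x∈[4,7], y∈[4,5] → 3·1 = 3.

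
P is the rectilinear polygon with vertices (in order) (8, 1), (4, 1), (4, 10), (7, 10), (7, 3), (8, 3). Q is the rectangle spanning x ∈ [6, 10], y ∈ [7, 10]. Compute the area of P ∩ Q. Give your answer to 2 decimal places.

3.00

The intersection is the polygon with vertices (7,10), (7,7), (6,7), (6,10).
By the shoelace formula its area is 3.00.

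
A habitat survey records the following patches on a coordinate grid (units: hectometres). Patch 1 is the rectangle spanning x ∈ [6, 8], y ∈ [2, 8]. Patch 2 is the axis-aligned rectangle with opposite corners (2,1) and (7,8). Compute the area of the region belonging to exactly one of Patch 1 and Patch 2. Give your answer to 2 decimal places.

35.00

|Patch 1∩Patch 2|: x∈[6,7], y∈[2,8] → 1·6 = 6.
|Patch 1 △ Patch 2| = |Patch 1| + |Patch 2| − 2·|Patch 1∩Patch 2| = 12 + 35 − 12 = 35.00.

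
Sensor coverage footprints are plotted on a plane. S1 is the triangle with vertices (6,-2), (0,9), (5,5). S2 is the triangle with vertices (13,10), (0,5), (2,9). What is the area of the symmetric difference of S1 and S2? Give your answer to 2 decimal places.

|S1| = 15.5, |S2| = 21, |S1∩S2| = 2.3761.
|S1 △ S2| = |S1| + |S2| − 2·|S1∩S2| = 15.5 + 21 − 4.7522 = 31.75.

31.75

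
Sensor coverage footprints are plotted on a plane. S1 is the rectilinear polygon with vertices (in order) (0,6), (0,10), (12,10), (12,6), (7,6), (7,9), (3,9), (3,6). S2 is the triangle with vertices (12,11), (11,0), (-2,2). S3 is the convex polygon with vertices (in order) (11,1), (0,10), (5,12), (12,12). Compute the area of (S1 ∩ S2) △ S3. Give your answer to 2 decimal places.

57.63

|S1 ∩ S2| = 15.0956.
|(S1 ∩ S2) ∩ S3| = 14.732.
|(S1 ∩ S2) △ S3| = 15.0956 + 72 − 29.4639 = 57.63.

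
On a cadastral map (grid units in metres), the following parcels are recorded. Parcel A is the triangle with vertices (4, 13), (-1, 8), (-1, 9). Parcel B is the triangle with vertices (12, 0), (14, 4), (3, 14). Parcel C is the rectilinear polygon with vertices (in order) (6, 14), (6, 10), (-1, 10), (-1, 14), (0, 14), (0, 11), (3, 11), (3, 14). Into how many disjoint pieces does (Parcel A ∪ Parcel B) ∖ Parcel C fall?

(Parcel A ∪ Parcel B) ∖ Parcel C splits into 3 disjoint pieces (area 1.375, area 0.4, area 29.2338).

3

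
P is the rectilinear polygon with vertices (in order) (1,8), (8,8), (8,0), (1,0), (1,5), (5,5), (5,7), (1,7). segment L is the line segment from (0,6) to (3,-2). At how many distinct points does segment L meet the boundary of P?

2

The segment meets the boundary at (2.25,0), (1,3.333).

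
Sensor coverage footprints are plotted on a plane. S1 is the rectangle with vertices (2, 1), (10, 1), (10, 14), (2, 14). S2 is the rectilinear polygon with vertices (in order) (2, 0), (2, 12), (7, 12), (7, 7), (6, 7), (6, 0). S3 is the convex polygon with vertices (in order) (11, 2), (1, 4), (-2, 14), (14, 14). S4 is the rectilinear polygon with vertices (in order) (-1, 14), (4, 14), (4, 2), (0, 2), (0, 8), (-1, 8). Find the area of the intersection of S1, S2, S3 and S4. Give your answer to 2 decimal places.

The intersection is the polygon with vertices (2,3.8), (2,12), (4,12), (4,3.4).
By the shoelace formula its area is 16.80.

16.80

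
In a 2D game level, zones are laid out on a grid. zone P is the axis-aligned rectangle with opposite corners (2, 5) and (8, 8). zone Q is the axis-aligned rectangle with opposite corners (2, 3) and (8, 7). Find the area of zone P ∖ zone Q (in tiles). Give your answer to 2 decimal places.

6.00

|zone P∩zone Q|: x∈[2,8], y∈[5,7] → 6·2 = 12.
|zone P| = 18.
|zone P ∖ zone Q| = |zone P| − |zone P∩zone Q| = 18 − 12 = 6.00.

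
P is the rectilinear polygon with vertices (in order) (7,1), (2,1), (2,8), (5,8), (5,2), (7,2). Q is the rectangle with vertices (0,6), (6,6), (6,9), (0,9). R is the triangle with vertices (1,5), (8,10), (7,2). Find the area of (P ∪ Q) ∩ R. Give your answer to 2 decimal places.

11.32

|P ∪ Q| = 35.
|(P ∪ Q) ∩ R| = 11.32.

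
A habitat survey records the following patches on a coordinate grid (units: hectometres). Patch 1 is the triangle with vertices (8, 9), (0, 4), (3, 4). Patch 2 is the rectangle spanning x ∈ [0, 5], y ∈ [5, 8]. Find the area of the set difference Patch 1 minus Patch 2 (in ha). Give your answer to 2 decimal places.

4.39

|Patch 1| = 7.5, |Patch 1∩Patch 2| = 3.1125.
|Patch 1 ∖ Patch 2| = |Patch 1| − |Patch 1∩Patch 2| = 7.5 − 3.1125 = 4.39.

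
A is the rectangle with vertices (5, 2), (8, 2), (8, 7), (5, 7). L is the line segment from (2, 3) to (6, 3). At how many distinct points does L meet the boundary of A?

The segment meets the boundary at (5,3).

1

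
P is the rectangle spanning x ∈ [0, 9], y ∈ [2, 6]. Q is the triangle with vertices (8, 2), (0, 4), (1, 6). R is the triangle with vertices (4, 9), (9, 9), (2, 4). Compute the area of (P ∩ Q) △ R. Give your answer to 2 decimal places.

|P ∩ Q| = 9.
|(P ∩ Q) ∩ R| = 0.4614.
|(P ∩ Q) △ R| = 9 + 12.5 − 0.9228 = 20.58.

20.58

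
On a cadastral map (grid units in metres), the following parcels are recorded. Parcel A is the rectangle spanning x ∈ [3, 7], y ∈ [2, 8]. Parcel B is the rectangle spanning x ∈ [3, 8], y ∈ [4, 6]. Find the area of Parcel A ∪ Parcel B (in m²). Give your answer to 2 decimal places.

26.00

By inclusion–exclusion:
Individual areas: |Parcel A| = 24, |Parcel B| = 10.
|Parcel A∩Parcel B|: x∈[3,7], y∈[4,6] → 4·2 = 8.
|Parcel A ∪ Parcel B| = 34 − 8 = 26.00.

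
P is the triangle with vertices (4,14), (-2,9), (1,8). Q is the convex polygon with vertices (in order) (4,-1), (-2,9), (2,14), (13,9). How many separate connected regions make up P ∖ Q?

P ∖ Q is a single connected region.

1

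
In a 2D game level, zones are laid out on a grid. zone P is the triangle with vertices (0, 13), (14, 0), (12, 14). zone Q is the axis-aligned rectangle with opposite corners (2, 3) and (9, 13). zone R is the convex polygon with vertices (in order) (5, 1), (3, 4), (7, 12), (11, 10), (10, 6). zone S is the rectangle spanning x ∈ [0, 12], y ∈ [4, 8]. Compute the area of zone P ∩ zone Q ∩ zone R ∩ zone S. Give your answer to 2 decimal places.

The intersection is the polygon with vertices (8.815,4.815), (5.385,8), (9,8), (9,5).
By the shoelace formula its area is 6.04.

6.04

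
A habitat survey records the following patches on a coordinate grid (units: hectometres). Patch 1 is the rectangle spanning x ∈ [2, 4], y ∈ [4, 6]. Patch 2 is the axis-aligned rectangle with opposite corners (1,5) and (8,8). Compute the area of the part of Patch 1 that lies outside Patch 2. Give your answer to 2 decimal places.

|Patch 1∩Patch 2|: x∈[2,4], y∈[5,6] → 2·1 = 2.
|Patch 1| = 4.
|Patch 1 ∖ Patch 2| = |Patch 1| − |Patch 1∩Patch 2| = 4 − 2 = 2.00.

2.00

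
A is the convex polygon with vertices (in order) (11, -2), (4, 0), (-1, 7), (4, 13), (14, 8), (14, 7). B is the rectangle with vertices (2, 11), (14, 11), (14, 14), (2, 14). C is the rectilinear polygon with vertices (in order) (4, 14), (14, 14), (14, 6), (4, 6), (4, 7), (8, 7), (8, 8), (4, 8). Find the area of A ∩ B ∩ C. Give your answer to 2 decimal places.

4.00

The intersection is the polygon with vertices (8,11), (4,11), (4,13).
By the shoelace formula its area is 4.00.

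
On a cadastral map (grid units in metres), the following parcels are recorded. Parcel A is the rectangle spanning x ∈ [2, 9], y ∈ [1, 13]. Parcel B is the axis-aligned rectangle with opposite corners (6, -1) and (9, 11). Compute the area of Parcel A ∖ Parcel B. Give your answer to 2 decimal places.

54.00

|Parcel A∩Parcel B|: x∈[6,9], y∈[1,11] → 3·10 = 30.
|Parcel A| = 84.
|Parcel A ∖ Parcel B| = |Parcel A| − |Parcel A∩Parcel B| = 84 − 30 = 54.00.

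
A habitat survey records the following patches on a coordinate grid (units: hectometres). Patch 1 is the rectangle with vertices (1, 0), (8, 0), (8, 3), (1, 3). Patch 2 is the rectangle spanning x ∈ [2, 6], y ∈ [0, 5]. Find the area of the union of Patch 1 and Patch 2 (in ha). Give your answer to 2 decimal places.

29.00

By inclusion–exclusion:
Individual areas: |Patch 1| = 21, |Patch 2| = 20.
|Patch 1∩Patch 2|: x∈[2,6], y∈[0,3] → 4·3 = 12.
|Patch 1 ∪ Patch 2| = 41 − 12 = 29.00.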